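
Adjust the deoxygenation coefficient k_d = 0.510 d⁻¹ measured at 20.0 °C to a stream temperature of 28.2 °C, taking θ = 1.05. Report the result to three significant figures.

k_d ≈ 0.761 d⁻¹

k_d(T₂) = k_d(T₁) · θ^(T₂−T₁) = 0.510 × 1.05^(28.2−20.0)
= 0.510 × 1.05^8.20 = 0.510 × 1.492 = 0.7609 d⁻¹.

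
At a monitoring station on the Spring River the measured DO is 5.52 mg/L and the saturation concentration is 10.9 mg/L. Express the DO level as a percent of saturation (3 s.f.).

50.6 % saturation

% saturation = C/C_s × 100 = 5.52/10.9 × 100 = 50.6 %.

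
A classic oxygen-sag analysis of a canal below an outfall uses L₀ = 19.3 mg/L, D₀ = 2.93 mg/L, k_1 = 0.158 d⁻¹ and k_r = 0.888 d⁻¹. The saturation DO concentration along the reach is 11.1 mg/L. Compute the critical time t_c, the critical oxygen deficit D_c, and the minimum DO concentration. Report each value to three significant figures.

t_c ≈ 0.709 d; D_c ≈ 3.07 mg/L; min DO ≈ 8.03 mg/L

With k_r/k_1 = 5.620 and 1 − D₀(k_r−k_1)/(k_1 L₀) = 0.2986,
t_c = ln(5.620 × 0.2986) / (0.888 − 0.158) = ln(1.678) / 0.7300 = 0.5177/0.7300 = 0.7091 d.
L(t_c) = L₀ e^(−k_1 t_c) = 19.3 × 0.8940 = 17.25 mg/L, and at the critical point k_r D_c = k_1 L, so D_c = (0.158/0.888) × 17.25 = 3.070 mg/L.
Minimum DO = C_s − D_c = 11.1 − 3.070 = 8.030 mg/L.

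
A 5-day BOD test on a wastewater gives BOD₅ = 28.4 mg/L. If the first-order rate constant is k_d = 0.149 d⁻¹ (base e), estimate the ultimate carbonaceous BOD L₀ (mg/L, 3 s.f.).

BOD₅ = L₀(1 − e^(−5k_d)) ⇒ L₀ = BOD₅ / (1 − e^(−5×0.149))
= 28.4 / (1 − 0.4747) = 28.4 / 0.5253 = 54.07 mg/L.

L₀ ≈ 54.1 mg/L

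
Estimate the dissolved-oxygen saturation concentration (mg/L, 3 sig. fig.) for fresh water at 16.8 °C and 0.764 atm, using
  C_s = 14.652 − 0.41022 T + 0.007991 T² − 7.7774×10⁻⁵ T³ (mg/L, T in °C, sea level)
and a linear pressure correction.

C_s ≈ 7.37 mg/L

At sea level: C_s = 14.652 − 0.41022×16.8 + 0.007991×16.8² − 7.7774×10⁻⁵×16.8³ = 9.647 mg/L.
Pressure correction: C_s' = 9.647 × 0.764 = 7.370 mg/L.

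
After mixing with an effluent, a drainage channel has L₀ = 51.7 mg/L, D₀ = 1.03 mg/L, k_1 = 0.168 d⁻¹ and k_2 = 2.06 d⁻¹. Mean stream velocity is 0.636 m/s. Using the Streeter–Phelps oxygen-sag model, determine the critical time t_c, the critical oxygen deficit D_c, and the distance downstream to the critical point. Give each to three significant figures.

At the critical point dD/dt = 0, so k_1 L₀ e^(−k_1 t) = k_2 D. Substituting D(t) from the Streeter–Phelps equation and solving for t gives
t_c = ln[(k_2/k_1)(1 − D₀(k_2−k_1)/(k_1 L₀))] / (k_2−k_1).
Here k_2−k_1 = 1.892 d⁻¹ and 1 − D₀(k_2−k_1)/(k_1 L₀) = 1 − 1.03×1.892/(0.168×51.7) = 0.7756, so
t_c = ln(12.26 × 0.7756) / 1.892 = 2.252 / 1.892 = 1.190 d.
D_c = (k_1/k_2) L₀ e^(−k_1 t_c) = (0.168/2.06) × 51.7 × e^(−0.168×1.190) = 0.08155 × 51.7 × 0.8187 = 3.452 mg/L.
x_c = v t_c = 0.636 m/s × 1.190 d × 86400 s/d = 65420 m ≈ 65.4 km.

t_c ≈ 1.19 d; D_c ≈ 3.45 mg/L; x_c ≈ 65.4 km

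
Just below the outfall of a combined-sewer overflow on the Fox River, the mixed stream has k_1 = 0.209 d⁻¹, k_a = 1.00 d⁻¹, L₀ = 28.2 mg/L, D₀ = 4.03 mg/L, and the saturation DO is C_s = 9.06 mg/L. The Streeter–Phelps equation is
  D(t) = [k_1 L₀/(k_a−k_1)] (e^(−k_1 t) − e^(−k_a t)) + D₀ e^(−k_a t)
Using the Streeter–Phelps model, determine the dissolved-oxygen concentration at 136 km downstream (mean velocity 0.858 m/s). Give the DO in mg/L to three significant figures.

DO ≈ 4.53 mg/L

Travel time t = x/v = 136 km / (0.858 m/s) = 136000 m / 0.858 m/s = 158500 s = 1.835 d.
k_1 L₀/(k_a−k_1) = 0.209×28.2/(1.00−0.209) = 5.894/0.7910 = 7.451 mg/L.
e^(−k_1 t) = e^(−0.209×1.835) = 0.6815; e^(−k_a t) = e^(−1.00×1.835) = 0.1597.
D = 7.451 × (0.6815 − 0.1597) + 4.03 × 0.1597 = 3.888 + 0.6435 = 4.532 mg/L.
DO = C_s − D = 9.06 − 4.532 = 4.528 mg/L.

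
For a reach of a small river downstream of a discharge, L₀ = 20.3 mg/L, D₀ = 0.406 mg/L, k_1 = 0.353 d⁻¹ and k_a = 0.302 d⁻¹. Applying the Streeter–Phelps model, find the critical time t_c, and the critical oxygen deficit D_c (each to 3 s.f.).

With k_a/k_1 = 0.8555 and 1 − D₀(k_a−k_1)/(k_1 L₀) = 1.003,
t_c = ln(0.8555 × 1.003) / (0.302 − 0.353) = ln(0.8580) / -0.05100 = -0.1532/-0.05100 = 3.003 d.
D_c = (k_1/k_a) L₀ e^(−k_1 t_c) = (0.353/0.302) × 20.3 × e^(−0.353×3.003) = 1.169 × 20.3 × 0.3464 = 8.220 mg/L.

t_c ≈ 3.00 d; D_c ≈ 8.22 mg/L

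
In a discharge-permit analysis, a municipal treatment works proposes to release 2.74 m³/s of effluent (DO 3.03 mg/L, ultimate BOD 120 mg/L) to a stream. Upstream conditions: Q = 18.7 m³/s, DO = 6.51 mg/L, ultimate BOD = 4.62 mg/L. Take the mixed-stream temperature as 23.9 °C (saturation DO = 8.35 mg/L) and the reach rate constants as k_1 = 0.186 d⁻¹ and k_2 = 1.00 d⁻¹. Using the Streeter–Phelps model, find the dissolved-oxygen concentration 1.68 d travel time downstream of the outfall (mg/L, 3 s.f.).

Mixed DO = (18.7×6.51 + 2.74×3.03)/(18.7+2.74) = 130.0/21.44 = 6.065 mg/L.
Mixed L₀ = (18.7×4.62 + 2.74×120)/(21.44) = 415.2/21.44 = 19.37 mg/L.
Initial deficit D₀ = C_s − DO₀ = 8.35 − 6.065 = 2.285 mg/L.
D(1.68) = [0.186×19.37/(1.00−0.186)](e^(−0.186×1.68) − e^(−1.00×1.68)) + 2.285 e^(−1.00×1.68)
= 4.425 × (0.7316 − 0.1864) + 2.285 × 0.1864 = 2.839 mg/L.
DO = 8.35 − 2.839 = 5.511 mg/L.

DO ≈ 5.51 mg/L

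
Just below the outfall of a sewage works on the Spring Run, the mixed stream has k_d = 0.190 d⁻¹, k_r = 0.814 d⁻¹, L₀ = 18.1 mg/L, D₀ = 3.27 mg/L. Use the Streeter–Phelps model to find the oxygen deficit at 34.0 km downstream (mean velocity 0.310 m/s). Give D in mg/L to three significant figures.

D ≈ 3.53 mg/L

Travel time t = x/v = 34.0 km / (0.310 m/s) = 34000 m / 0.310 m/s = 109700 s = 1.269 d.
k_d L₀/(k_r−k_d) = 0.190×18.1/(0.814−0.190) = 3.439/0.6240 = 5.511 mg/L.
e^(−k_d t) = e^(−0.190×1.269) = 0.7857; e^(−k_r t) = e^(−0.814×1.269) = 0.3558.
D = 5.511 × (0.7857 − 0.3558) + 3.27 × 0.3558 = 2.369 + 1.164 = 3.533 mg/L.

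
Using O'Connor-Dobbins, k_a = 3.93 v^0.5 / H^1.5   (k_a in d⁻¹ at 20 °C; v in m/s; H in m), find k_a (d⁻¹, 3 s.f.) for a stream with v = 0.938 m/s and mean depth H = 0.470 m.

k_a ≈ 11.8 d⁻¹

k_a = 3.93 × 0.938^0.5 / 0.470^1.5 = 3.93 × 0.9685 / 0.3222 = 11.81 d⁻¹.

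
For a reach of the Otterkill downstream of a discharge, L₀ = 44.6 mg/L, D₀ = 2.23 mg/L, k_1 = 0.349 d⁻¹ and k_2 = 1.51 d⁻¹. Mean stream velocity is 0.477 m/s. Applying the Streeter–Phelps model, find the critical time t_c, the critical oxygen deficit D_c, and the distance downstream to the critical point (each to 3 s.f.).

t_c ≈ 1.10 d; D_c ≈ 7.01 mg/L; x_c ≈ 45.5 km

t_c = [1/(k_2−k_1)] ln[(k_2/k_1)(1 − D₀(k_2−k_1)/(k_1 L₀))]
= [1/(1.51−0.349)] ln[(1.51/0.349)(1 − 2.23×1.161/(0.349×44.6))]
= (1/1.161) ln[4.327 × 0.8337] = 0.8613 × ln(3.607) = 0.8613 × 1.283 = 1.105 d.
L(t_c) = L₀ e^(−k_1 t_c) = 44.6 × 0.6800 = 30.33 mg/L, and at the critical point k_2 D_c = k_1 L, so D_c = (0.349/1.51) × 30.33 = 7.010 mg/L.
x_c = v t_c = 0.477 m/s × 1.105 d × 86400 s/d = 45540 m ≈ 45.5 km.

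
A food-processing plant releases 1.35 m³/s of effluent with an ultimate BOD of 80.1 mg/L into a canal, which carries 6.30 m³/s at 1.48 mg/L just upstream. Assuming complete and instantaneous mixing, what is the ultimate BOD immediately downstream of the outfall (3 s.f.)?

15.4 mg/L

Flow-weighted mixing: C = (Q_r C_r + Q_w C_w)/(Q_r + Q_w)
= (6.30×1.48 + 1.35×80.1)/(6.30 + 1.35) = 117.5/7.650 = 15.35 mg/L.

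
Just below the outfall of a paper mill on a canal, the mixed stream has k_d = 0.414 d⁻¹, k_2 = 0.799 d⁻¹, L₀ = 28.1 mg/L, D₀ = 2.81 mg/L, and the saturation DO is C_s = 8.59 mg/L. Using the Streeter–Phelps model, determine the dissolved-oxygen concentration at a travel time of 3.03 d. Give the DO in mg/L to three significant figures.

k_d L₀/(k_2−k_d) = 0.414×28.1/(0.799−0.414) = 11.63/0.3850 = 30.22 mg/L.
e^(−k_d t) = e^(−0.414×3.030) = 0.2852; e^(−k_2 t) = e^(−0.799×3.030) = 0.08884.
D = 30.22 × (0.2852 − 0.08884) + 2.81 × 0.08884 = 5.935 + 0.2496 = 6.184 mg/L.
DO = C_s − D = 8.59 − 6.184 = 2.406 mg/L.

DO ≈ 2.41 mg/L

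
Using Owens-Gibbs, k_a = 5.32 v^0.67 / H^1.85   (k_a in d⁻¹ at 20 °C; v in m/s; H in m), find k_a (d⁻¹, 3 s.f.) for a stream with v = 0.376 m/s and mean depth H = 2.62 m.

k_a = 5.32 × 0.376^0.67 / 2.62^1.85 = 5.32 × 0.5192 / 5.941 = 0.4650 d⁻¹.

k_a ≈ 0.465 d⁻¹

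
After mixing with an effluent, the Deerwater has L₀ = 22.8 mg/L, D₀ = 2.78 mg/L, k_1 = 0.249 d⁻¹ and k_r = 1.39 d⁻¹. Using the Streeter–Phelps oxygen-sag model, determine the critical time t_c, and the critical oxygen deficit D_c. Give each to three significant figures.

t_c ≈ 0.790 d; D_c ≈ 3.35 mg/L

t_c = [1/(k_r−k_1)] ln[(k_r/k_1)(1 − D₀(k_r−k_1)/(k_1 L₀))]
= [1/(1.39−0.249)] ln[(1.39/0.249)(1 − 2.78×1.141/(0.249×22.8))]
= (1/1.141) ln[5.582 × 0.4413] = 0.8764 × ln(2.463) = 0.8764 × 0.9015 = 0.7901 d.
L(t_c) = L₀ e^(−k_1 t_c) = 22.8 × 0.8214 = 18.73 mg/L, and at the critical point k_r D_c = k_1 L, so D_c = (0.249/1.39) × 18.73 = 3.355 mg/L.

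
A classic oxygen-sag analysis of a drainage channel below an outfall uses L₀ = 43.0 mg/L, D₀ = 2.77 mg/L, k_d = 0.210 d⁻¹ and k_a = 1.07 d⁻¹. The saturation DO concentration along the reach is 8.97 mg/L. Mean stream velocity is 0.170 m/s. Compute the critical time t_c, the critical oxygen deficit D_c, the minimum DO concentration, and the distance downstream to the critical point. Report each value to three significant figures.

t_c = [1/(k_a−k_d)] ln[(k_a/k_d)(1 − D₀(k_a−k_d)/(k_d L₀))]
= [1/(1.07−0.210)] ln[(1.07/0.210)(1 − 2.77×0.8600/(0.210×43.0))]
= (1/0.8600) ln[5.095 × 0.7362] = 1.163 × ln(3.751) = 1.163 × 1.322 = 1.537 d.
L(t_c) = L₀ e^(−k_d t_c) = 43.0 × 0.7241 = 31.14 mg/L, and at the critical point k_a D_c = k_d L, so D_c = (0.210/1.07) × 31.14 = 6.111 mg/L.
Minimum DO = C_s − D_c = 8.97 − 6.111 = 2.859 mg/L.
x_c = v t_c = 0.170 m/s × 1.537 d × 86400 s/d = 22580 m ≈ 22.6 km.

t_c ≈ 1.54 d; D_c ≈ 6.11 mg/L; min DO ≈ 2.86 mg/L; x_c ≈ 22.6 km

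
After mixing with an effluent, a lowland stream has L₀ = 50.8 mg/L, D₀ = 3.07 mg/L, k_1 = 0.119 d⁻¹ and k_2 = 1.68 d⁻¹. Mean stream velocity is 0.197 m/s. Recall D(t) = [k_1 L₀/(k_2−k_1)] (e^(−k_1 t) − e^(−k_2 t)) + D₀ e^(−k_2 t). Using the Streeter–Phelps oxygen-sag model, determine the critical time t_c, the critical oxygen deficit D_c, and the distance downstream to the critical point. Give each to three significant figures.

t_c ≈ 0.688 d; D_c ≈ 3.32 mg/L; x_c ≈ 11.7 km

At the critical point dD/dt = 0, so k_1 L₀ e^(−k_1 t) = k_2 D. Substituting D(t) from the Streeter–Phelps equation and solving for t gives
t_c = ln[(k_2/k_1)(1 − D₀(k_2−k_1)/(k_1 L₀))] / (k_2−k_1).
Here k_2−k_1 = 1.561 d⁻¹ and 1 − D₀(k_2−k_1)/(k_1 L₀) = 1 − 3.07×1.561/(0.119×50.8) = 0.2073, so
t_c = ln(14.12 × 0.2073) / 1.561 = 1.074 / 1.561 = 0.6878 d.
L(t_c) = L₀ e^(−k_1 t_c) = 50.8 × 0.9214 = 46.81 mg/L, and at the critical point k_2 D_c = k_1 L, so D_c = (0.119/1.68) × 46.81 = 3.316 mg/L.
x_c = v t_c = 0.197 m/s × 0.6878 d × 86400 s/d = 11710 m ≈ 11.7 km.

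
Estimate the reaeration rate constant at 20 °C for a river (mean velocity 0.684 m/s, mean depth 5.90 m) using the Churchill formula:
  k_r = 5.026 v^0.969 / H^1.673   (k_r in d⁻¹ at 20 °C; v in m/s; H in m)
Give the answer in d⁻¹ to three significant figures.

k_r ≈ 0.179 d⁻¹

k_r = 5.026 × 0.684^0.969 / 5.90^1.673 = 5.026 × 0.6921 / 19.48 = 0.1785 d⁻¹.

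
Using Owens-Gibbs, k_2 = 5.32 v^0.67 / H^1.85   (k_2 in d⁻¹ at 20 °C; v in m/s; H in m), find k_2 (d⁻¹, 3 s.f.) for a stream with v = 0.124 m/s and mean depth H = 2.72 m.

k_2 ≈ 0.206 d⁻¹

k_2 = 5.32 × 0.124^0.67 / 2.72^1.85 = 5.32 × 0.2469 / 6.367 = 0.2063 d⁻¹.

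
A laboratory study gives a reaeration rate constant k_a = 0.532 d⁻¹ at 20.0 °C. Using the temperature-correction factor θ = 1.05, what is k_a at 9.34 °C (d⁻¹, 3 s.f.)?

k_a(T₂) = k_a(T₁) · θ^(T₂−T₁) = 0.532 × 1.05^(9.34−20.0)
= 0.532 × 1.05^-10.7 = 0.532 × 0.5945 = 0.3163 d⁻¹.

k_a ≈ 0.316 d⁻¹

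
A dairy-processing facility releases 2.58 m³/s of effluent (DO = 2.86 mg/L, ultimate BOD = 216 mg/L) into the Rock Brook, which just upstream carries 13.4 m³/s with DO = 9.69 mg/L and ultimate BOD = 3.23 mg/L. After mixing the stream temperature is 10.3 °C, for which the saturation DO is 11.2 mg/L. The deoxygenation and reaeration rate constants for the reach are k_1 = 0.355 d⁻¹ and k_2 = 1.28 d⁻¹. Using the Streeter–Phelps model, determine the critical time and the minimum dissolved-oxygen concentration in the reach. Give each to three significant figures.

t_c ≈ 1.17 d; minimum DO ≈ 4.32 mg/L

Mixed DO = (13.4×9.69 + 2.58×2.86)/(13.4+2.58) = 137.2/15.98 = 8.587 mg/L.
Mixed L₀ = (13.4×3.23 + 2.58×216)/(15.98) = 600.6/15.98 = 37.58 mg/L.
Initial deficit D₀ = C_s − DO₀ = 11.2 − 8.587 = 2.613 mg/L.
t_c = (1/0.9250) ln[(1.28/0.355)(1 − 2.613×0.9250/(0.355×37.58))] = 1.081 × ln(2.952) = 1.170 d.
D_c = (0.355/1.28) × 37.58 × e^(−0.355×1.170) = 0.2773 × 37.58 × 0.6600 = 6.879 mg/L.
Minimum DO = 11.2 − 6.879 = 4.321 mg/L.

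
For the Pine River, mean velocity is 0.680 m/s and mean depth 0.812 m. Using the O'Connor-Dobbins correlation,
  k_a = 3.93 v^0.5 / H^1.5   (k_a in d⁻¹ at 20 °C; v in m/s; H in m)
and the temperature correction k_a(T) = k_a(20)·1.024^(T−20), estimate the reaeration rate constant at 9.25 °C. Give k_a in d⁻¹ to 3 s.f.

k_a(20) = 3.93 × 0.680^0.5 / 0.812^1.5 = 3.93 × 0.8246 / 0.7317 = 4.429 d⁻¹.
k_a(9.25) = 4.429 × 1.024^(9.25−20) = 4.429 × 0.7750 = 3.432 d⁻¹.

k_a ≈ 3.43 d⁻¹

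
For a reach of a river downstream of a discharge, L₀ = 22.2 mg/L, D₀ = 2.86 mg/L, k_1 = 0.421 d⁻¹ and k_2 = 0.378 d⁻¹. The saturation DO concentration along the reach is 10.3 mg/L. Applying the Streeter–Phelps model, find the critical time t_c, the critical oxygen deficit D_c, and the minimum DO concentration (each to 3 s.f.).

t_c ≈ 2.20 d; D_c ≈ 9.79 mg/L; min DO ≈ 0.514 mg/L

With k_2/k_1 = 0.8979 and 1 − D₀(k_2−k_1)/(k_1 L₀) = 1.013,
t_c = ln(0.8979 × 1.013) / (0.378 − 0.421) = ln(0.9097) / -0.04300 = -0.09467/-0.04300 = 2.202 d.
D_c = (k_1/k_2) L₀ e^(−k_1 t_c) = (0.421/0.378) × 22.2 × e^(−0.421×2.202) = 1.114 × 22.2 × 0.3958 = 9.786 mg/L.
Minimum DO = C_s − D_c = 10.3 − 9.786 = 0.5137 mg/L.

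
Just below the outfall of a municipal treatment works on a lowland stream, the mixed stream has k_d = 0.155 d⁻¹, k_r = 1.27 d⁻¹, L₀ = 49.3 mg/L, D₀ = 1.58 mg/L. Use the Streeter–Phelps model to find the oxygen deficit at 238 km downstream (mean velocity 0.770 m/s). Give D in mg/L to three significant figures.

Travel time t = x/v = 238 km / (0.770 m/s) = 238000 m / 0.770 m/s = 309100 s = 3.577 d.
k_d L₀/(k_r−k_d) = 0.155×49.3/(1.27−0.155) = 7.641/1.115 = 6.853 mg/L.
e^(−k_d t) = e^(−0.155×3.577) = 0.5744; e^(−k_r t) = e^(−1.27×3.577) = 0.01064.
D = 6.853 × (0.5744 − 0.01064) + 1.58 × 0.01064 = 3.863 + 0.01681 = 3.880 mg/L.

D ≈ 3.88 mg/L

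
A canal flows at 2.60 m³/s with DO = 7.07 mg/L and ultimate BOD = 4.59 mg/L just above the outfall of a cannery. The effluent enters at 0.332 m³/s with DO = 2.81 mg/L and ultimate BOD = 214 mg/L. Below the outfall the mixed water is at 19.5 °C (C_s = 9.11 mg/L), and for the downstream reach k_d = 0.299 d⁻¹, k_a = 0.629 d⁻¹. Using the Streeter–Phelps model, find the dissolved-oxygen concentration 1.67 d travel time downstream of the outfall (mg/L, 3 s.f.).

Mixed DO = (2.60×7.07 + 0.332×2.81)/(2.60+0.332) = 19.31/2.932 = 6.588 mg/L.
Mixed L₀ = (2.60×4.59 + 0.332×214)/(2.932) = 82.98/2.932 = 28.30 mg/L.
Initial deficit D₀ = C_s − DO₀ = 9.11 − 6.588 = 2.522 mg/L.
D(1.67) = [0.299×28.30/(0.629−0.299)](e^(−0.299×1.67) − e^(−0.629×1.67)) + 2.522 e^(−0.629×1.67)
= 25.64 × (0.6069 − 0.3498) + 2.522 × 0.3498 = 7.477 mg/L.
DO = 9.11 − 7.477 = 1.633 mg/L.

DO ≈ 1.63 mg/L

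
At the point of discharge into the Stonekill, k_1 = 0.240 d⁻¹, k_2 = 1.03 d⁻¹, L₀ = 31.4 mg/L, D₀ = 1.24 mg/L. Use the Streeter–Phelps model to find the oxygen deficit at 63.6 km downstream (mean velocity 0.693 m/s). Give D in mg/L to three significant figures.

D ≈ 4.61 mg/L

Travel time t = x/v = 63.6 km / (0.693 m/s) = 63600 m / 0.693 m/s = 91770 s = 1.062 d.
k_1 L₀/(k_2−k_1) = 0.240×31.4/(1.03−0.240) = 7.536/0.7900 = 9.539 mg/L.
e^(−k_1 t) = e^(−0.240×1.062) = 0.7750; e^(−k_2 t) = e^(−1.03×1.062) = 0.3348.
D = 9.539 × (0.7750 − 0.3348) + 1.24 × 0.3348 = 4.198 + 0.4152 = 4.614 mg/L.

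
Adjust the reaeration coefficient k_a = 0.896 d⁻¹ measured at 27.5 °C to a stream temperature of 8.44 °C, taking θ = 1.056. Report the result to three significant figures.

k_a(T₂) = k_a(T₁) · θ^(T₂−T₁) = 0.896 × 1.056^(8.44−27.5)
= 0.896 × 1.056^-19.1 = 0.896 × 0.3540 = 0.3172 d⁻¹.

k_a ≈ 0.317 d⁻¹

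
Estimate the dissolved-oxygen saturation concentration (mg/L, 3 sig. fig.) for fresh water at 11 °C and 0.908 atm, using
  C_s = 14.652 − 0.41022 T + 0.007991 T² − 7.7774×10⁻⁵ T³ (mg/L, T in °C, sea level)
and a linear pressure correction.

At sea level: C_s = 14.652 − 0.41022×11 + 0.007991×11² − 7.7774×10⁻⁵×11³ = 11.00 mg/L.
Pressure correction: C_s' = 11.00 × 0.908 = 9.991 mg/L.

C_s ≈ 9.99 mg/L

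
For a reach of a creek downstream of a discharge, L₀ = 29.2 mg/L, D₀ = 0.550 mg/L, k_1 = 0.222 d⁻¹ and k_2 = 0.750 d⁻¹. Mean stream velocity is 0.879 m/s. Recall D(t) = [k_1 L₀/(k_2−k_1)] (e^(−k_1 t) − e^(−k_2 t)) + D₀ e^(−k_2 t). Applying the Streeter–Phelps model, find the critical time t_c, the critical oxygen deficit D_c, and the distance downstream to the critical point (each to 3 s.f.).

With k_2/k_1 = 3.378 and 1 − D₀(k_2−k_1)/(k_1 L₀) = 0.9552,
t_c = ln(3.378 × 0.9552) / (0.750 − 0.222) = ln(3.227) / 0.5280 = 1.172/0.5280 = 2.219 d.
D_c = (k_1/k_2) L₀ e^(−k_1 t_c) = (0.222/0.750) × 29.2 × e^(−0.222×2.219) = 0.2960 × 29.2 × 0.6110 = 5.281 mg/L.
x_c = v t_c = 0.879 m/s × 2.219 d × 86400 s/d = 168500 m ≈ 169 km.

t_c ≈ 2.22 d; D_c ≈ 5.28 mg/L; x_c ≈ 169 km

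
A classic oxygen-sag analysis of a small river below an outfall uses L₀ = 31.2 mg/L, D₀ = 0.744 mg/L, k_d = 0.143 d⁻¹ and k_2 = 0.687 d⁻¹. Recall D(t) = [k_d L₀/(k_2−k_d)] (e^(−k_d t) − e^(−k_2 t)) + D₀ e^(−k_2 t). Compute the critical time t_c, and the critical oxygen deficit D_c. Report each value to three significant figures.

t_c = [1/(k_2−k_d)] ln[(k_2/k_d)(1 − D₀(k_2−k_d)/(k_d L₀))]
= [1/(0.687−0.143)] ln[(0.687/0.143)(1 − 0.744×0.5440/(0.143×31.2))]
= (1/0.5440) ln[4.804 × 0.9093] = 1.838 × ln(4.368) = 1.838 × 1.474 = 2.710 d.
L(t_c) = L₀ e^(−k_d t_c) = 31.2 × 0.6787 = 21.18 mg/L, and at the critical point k_2 D_c = k_d L, so D_c = (0.143/0.687) × 21.18 = 4.408 mg/L.

t_c ≈ 2.71 d; D_c ≈ 4.41 mg/L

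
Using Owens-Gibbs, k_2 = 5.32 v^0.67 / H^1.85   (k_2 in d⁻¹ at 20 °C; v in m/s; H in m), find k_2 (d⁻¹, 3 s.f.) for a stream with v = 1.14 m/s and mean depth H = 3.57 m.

k_2 = 5.32 × 1.14^0.67 / 3.57^1.85 = 5.32 × 1.092 / 10.53 = 0.5516 d⁻¹.

k_2 ≈ 0.552 d⁻¹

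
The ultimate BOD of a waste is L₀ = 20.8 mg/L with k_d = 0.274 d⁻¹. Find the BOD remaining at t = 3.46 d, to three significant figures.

L ≈ 8.06 mg/L

L_t = L₀ e^(−k_d t) = 20.8 × e^(−0.274×3.46) = 20.8 × 0.3875 = 8.060 mg/L.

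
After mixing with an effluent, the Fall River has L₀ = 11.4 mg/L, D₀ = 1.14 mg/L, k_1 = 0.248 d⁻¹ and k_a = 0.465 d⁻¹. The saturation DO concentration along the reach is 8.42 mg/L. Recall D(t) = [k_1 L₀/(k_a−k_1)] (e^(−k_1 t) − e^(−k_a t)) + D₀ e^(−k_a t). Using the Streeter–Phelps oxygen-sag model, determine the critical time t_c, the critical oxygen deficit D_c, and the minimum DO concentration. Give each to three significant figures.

At the critical point dD/dt = 0, so k_1 L₀ e^(−k_1 t) = k_a D. Substituting D(t) from the Streeter–Phelps equation and solving for t gives
t_c = ln[(k_a/k_1)(1 − D₀(k_a−k_1)/(k_1 L₀))] / (k_a−k_1).
Here k_a−k_1 = 0.2170 d⁻¹ and 1 − D₀(k_a−k_1)/(k_1 L₀) = 1 − 1.14×0.2170/(0.248×11.4) = 0.9125, so
t_c = ln(1.875 × 0.9125) / 0.2170 = 0.5370 / 0.2170 = 2.475 d.
L(t_c) = L₀ e^(−k_1 t_c) = 11.4 × 0.5413 = 6.171 mg/L, and at the critical point k_a D_c = k_1 L, so D_c = (0.248/0.465) × 6.171 = 3.291 mg/L.
Minimum DO = C_s − D_c = 8.42 − 3.291 = 5.129 mg/L.

t_c ≈ 2.47 d; D_c ≈ 3.29 mg/L; min DO ≈ 5.13 mg/L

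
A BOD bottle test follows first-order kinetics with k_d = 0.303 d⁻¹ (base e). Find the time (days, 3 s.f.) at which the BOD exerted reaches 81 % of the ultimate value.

y/L₀ = 1 − e^(−k_d t) = 0.81 ⇒ e^(−k_d t) = 0.190
t = −ln(0.190) / 0.303 = 1.661 / 0.303 = 5.481 d.

t ≈ 5.48 d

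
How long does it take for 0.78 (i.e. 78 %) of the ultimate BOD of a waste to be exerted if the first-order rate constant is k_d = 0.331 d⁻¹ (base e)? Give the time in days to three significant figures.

t ≈ 4.57 d

y/L₀ = 1 − e^(−k_d t) = 0.78 ⇒ e^(−k_d t) = 0.220
t = −ln(0.220) / 0.331 = 1.514 / 0.331 = 4.574 d.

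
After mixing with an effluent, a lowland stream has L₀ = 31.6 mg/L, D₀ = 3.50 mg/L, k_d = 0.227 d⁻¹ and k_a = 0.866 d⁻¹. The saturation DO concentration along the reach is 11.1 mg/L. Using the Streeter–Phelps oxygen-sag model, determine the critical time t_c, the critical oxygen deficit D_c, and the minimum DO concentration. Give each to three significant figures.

t_c ≈ 1.51 d; D_c ≈ 5.88 mg/L; min DO ≈ 5.22 mg/L

With k_a/k_d = 3.815 and 1 − D₀(k_a−k_d)/(k_d L₀) = 0.6882,
t_c = ln(3.815 × 0.6882) / (0.866 − 0.227) = ln(2.626) / 0.6390 = 0.9653/0.6390 = 1.511 d.
D_c = (k_d/k_a) L₀ e^(−k_d t_c) = (0.227/0.866) × 31.6 × e^(−0.227×1.511) = 0.2621 × 31.6 × 0.7097 = 5.879 mg/L.
Minimum DO = C_s − D_c = 11.1 − 5.879 = 5.221 mg/L.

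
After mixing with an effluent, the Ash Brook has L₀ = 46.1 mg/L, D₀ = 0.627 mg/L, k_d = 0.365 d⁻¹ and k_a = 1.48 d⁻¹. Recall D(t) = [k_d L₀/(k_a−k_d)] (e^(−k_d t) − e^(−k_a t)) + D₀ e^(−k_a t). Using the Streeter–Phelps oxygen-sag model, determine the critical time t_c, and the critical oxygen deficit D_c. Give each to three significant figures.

t_c ≈ 1.22 d; D_c ≈ 7.29 mg/L

At the critical point dD/dt = 0, so k_d L₀ e^(−k_d t) = k_a D. Substituting D(t) from the Streeter–Phelps equation and solving for t gives
t_c = ln[(k_a/k_d)(1 − D₀(k_a−k_d)/(k_d L₀))] / (k_a−k_d).
Here k_a−k_d = 1.115 d⁻¹ and 1 − D₀(k_a−k_d)/(k_d L₀) = 1 − 0.627×1.115/(0.365×46.1) = 0.9585, so
t_c = ln(4.055 × 0.9585) / 1.115 = 1.357 / 1.115 = 1.217 d.
D_c = (k_d/k_a) L₀ e^(−k_d t_c) = (0.365/1.48) × 46.1 × e^(−0.365×1.217) = 0.2466 × 46.1 × 0.6412 = 7.290 mg/L.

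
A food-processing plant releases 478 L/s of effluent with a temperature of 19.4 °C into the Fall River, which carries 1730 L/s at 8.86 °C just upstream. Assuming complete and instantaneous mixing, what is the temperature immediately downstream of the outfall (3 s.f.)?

Flow-weighted mixing: C = (Q_r C_r + Q_w C_w)/(Q_r + Q_w)
= (1730×8.86 + 478×19.4)/(1730 + 478) = 24600/2208 = 11.14 °C.

11.1 °C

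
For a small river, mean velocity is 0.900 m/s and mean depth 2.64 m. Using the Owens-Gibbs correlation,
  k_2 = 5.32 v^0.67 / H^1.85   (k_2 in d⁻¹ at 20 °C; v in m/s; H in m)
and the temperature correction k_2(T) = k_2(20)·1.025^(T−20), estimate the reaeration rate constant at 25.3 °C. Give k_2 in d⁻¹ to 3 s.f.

k_2 ≈ 0.938 d⁻¹

k_2(20) = 5.32 × 0.900^0.67 / 2.64^1.85 = 5.32 × 0.9318 / 6.025 = 0.8228 d⁻¹.
k_2(25.3) = 0.8228 × 1.025^(25.3−20) = 0.8228 × 1.140 = 0.9378 d⁻¹.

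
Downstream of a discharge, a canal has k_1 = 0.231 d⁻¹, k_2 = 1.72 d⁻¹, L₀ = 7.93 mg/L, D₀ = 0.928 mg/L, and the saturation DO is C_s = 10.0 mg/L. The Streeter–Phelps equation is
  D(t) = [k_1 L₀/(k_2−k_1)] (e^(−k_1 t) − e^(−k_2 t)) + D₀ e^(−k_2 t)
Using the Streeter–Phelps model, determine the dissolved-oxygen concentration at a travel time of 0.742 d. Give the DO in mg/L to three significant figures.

k_1 L₀/(k_2−k_1) = 0.231×7.93/(1.72−0.231) = 1.832/1.489 = 1.230 mg/L.
e^(−k_1 t) = e^(−0.231×0.7420) = 0.8425; e^(−k_2 t) = e^(−1.72×0.7420) = 0.2791.
D = 1.230 × (0.8425 − 0.2791) + 0.928 × 0.2791 = 0.6931 + 0.2590 = 0.9521 mg/L.
DO = C_s − D = 10.0 − 0.9521 = 9.048 mg/L.

DO ≈ 9.05 mg/L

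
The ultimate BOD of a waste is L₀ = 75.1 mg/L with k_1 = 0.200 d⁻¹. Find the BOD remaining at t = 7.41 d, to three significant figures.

L_t = L₀ e^(−k_1 t) = 75.1 × e^(−0.200×7.41) = 75.1 × 0.2272 = 17.06 mg/L.

L ≈ 17.1 mg/L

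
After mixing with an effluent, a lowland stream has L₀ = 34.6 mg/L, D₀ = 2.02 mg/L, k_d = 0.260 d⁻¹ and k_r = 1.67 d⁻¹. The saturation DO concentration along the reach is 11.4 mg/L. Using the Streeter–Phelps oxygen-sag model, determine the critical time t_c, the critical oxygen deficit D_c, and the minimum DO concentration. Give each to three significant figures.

t_c ≈ 1.05 d; D_c ≈ 4.10 mg/L; min DO ≈ 7.30 mg/L

t_c = [1/(k_r−k_d)] ln[(k_r/k_d)(1 − D₀(k_r−k_d)/(k_d L₀))]
= [1/(1.67−0.260)] ln[(1.67/0.260)(1 − 2.02×1.410/(0.260×34.6))]
= (1/1.410) ln[6.423 × 0.6834] = 0.7092 × ln(4.389) = 0.7092 × 1.479 = 1.049 d.
L(t_c) = L₀ e^(−k_d t_c) = 34.6 × 0.7613 = 26.34 mg/L, and at the critical point k_r D_c = k_d L, so D_c = (0.260/1.67) × 26.34 = 4.101 mg/L.
Minimum DO = C_s − D_c = 11.4 − 4.101 = 7.299 mg/L.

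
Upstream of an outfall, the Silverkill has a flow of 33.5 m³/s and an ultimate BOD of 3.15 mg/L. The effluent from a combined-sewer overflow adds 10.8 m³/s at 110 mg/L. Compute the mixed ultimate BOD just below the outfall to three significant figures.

29.2 mg/L

Flow-weighted mixing: C = (Q_r C_r + Q_w C_w)/(Q_r + Q_w)
= (33.5×3.15 + 10.8×110)/(33.5 + 10.8) = 1294/44.30 = 29.20 mg/L.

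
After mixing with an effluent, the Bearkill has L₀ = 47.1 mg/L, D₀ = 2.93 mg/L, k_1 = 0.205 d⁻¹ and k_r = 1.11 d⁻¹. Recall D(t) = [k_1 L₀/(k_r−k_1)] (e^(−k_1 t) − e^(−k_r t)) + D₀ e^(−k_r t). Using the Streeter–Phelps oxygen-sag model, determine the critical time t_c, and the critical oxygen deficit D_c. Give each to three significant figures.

With k_r/k_1 = 5.415 and 1 − D₀(k_r−k_1)/(k_1 L₀) = 0.7254,
t_c = ln(5.415 × 0.7254) / (1.11 − 0.205) = ln(3.928) / 0.9050 = 1.368/0.9050 = 1.512 d.
L(t_c) = L₀ e^(−k_1 t_c) = 47.1 × 0.7335 = 34.55 mg/L, and at the critical point k_r D_c = k_1 L, so D_c = (0.205/1.11) × 34.55 = 6.381 mg/L.

t_c ≈ 1.51 d; D_c ≈ 6.38 mg/L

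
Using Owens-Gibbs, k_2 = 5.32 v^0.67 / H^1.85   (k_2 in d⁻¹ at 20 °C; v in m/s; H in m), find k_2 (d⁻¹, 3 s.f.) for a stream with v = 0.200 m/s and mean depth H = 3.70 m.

k_2 ≈ 0.161 d⁻¹

k_2 = 5.32 × 0.200^0.67 / 3.70^1.85 = 5.32 × 0.3402 / 11.25 = 0.1609 d⁻¹.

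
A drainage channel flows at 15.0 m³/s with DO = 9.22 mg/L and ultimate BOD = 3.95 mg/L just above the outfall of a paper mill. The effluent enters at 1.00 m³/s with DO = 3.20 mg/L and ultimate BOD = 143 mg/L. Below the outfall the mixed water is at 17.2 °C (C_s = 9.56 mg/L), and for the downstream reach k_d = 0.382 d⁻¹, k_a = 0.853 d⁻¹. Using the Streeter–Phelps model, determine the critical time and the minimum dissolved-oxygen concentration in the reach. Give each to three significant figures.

Mixed DO = (15.0×9.22 + 1.00×3.20)/(15.0+1.00) = 141.5/16.00 = 8.844 mg/L.
Mixed L₀ = (15.0×3.95 + 1.00×143)/(16.00) = 202.2/16.00 = 12.64 mg/L.
Initial deficit D₀ = C_s − DO₀ = 9.56 − 8.844 = 0.7163 mg/L.
t_c = (1/0.4710) ln[(0.853/0.382)(1 − 0.7163×0.4710/(0.382×12.64))] = 2.123 × ln(2.077) = 1.552 d.
D_c = (0.382/0.853) × 12.64 × e^(−0.382×1.552) = 0.4478 × 12.64 × 0.5528 = 3.129 mg/L.
Minimum DO = 9.56 − 3.129 = 6.431 mg/L.

t_c ≈ 1.55 d; minimum DO ≈ 6.43 mg/L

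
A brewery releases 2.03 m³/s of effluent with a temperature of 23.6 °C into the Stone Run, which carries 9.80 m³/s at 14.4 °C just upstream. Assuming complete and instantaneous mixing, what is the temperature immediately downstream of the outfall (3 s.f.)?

16.0 °C

Flow-weighted mixing: C = (Q_r C_r + Q_w C_w)/(Q_r + Q_w)
= (9.80×14.4 + 2.03×23.6)/(9.80 + 2.03) = 189.0/11.83 = 15.98 °C.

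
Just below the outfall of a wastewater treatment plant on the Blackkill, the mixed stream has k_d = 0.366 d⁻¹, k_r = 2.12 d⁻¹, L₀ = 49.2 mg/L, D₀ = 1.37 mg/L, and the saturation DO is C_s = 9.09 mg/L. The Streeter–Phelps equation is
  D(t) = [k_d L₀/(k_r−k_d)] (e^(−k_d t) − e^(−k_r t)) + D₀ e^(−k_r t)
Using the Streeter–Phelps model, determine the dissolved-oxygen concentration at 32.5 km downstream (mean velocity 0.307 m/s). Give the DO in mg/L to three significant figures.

DO ≈ 3.20 mg/L

Travel time t = x/v = 32.5 km / (0.307 m/s) = 32500 m / 0.307 m/s = 105900 s = 1.225 d.
k_d L₀/(k_r−k_d) = 0.366×49.2/(2.12−0.366) = 18.01/1.754 = 10.27 mg/L.
e^(−k_d t) = e^(−0.366×1.225) = 0.6386; e^(−k_r t) = e^(−2.12×1.225) = 0.07445.
D = 10.27 × (0.6386 − 0.07445) + 1.37 × 0.07445 = 5.792 + 0.1020 = 5.894 mg/L.
DO = C_s − D = 9.09 − 5.894 = 3.196 mg/L.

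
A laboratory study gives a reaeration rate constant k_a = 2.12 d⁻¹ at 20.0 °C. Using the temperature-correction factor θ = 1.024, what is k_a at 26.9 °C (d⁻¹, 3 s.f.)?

k_a ≈ 2.50 d⁻¹

k_a(T₂) = k_a(T₁) · θ^(T₂−T₁) = 2.12 × 1.024^(26.9−20.0)
= 2.12 × 1.024^6.90 = 2.12 × 1.178 = 2.497 d⁻¹.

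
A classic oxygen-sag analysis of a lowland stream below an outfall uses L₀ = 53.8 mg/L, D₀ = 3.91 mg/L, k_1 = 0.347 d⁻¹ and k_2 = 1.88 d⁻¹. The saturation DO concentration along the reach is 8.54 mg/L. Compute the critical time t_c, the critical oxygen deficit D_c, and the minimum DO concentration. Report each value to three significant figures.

t_c ≈ 0.850 d; D_c ≈ 7.39 mg/L; min DO ≈ 1.15 mg/L

t_c = [1/(k_2−k_1)] ln[(k_2/k_1)(1 − D₀(k_2−k_1)/(k_1 L₀))]
= [1/(1.88−0.347)] ln[(1.88/0.347)(1 − 3.91×1.533/(0.347×53.8))]
= (1/1.533) ln[5.418 × 0.6789] = 0.6523 × ln(3.678) = 0.6523 × 1.302 = 0.8496 d.
L(t_c) = L₀ e^(−k_1 t_c) = 53.8 × 0.7447 = 40.06 mg/L, and at the critical point k_2 D_c = k_1 L, so D_c = (0.347/1.88) × 40.06 = 7.395 mg/L.
Minimum DO = C_s − D_c = 8.54 − 7.395 = 1.145 mg/L.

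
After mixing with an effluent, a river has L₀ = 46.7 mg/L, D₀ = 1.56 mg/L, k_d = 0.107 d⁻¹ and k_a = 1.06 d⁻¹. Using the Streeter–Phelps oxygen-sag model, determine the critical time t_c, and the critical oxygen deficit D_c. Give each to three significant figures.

t_c = [1/(k_a−k_d)] ln[(k_a/k_d)(1 − D₀(k_a−k_d)/(k_d L₀))]
= [1/(1.06−0.107)] ln[(1.06/0.107)(1 − 1.56×0.9530/(0.107×46.7))]
= (1/0.9530) ln[9.907 × 0.7025] = 1.049 × ln(6.959) = 1.049 × 1.940 = 2.036 d.
L(t_c) = L₀ e^(−k_d t_c) = 46.7 × 0.8043 = 37.56 mg/L, and at the critical point k_a D_c = k_d L, so D_c = (0.107/1.06) × 37.56 = 3.791 mg/L.

t_c ≈ 2.04 d; D_c ≈ 3.79 mg/L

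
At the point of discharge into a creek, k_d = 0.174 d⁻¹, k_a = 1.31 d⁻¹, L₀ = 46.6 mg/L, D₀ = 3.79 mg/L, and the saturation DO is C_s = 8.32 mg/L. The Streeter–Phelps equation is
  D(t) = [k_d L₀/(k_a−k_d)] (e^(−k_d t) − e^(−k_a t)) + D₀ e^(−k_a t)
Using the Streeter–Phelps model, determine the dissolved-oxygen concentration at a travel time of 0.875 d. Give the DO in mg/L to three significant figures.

DO ≈ 3.25 mg/L

k_d L₀/(k_a−k_d) = 0.174×46.6/(1.31−0.174) = 8.108/1.136 = 7.138 mg/L.
e^(−k_d t) = e^(−0.174×0.8750) = 0.8588; e^(−k_a t) = e^(−1.31×0.8750) = 0.3178.
D = 7.138 × (0.8588 − 0.3178) + 3.79 × 0.3178 = 3.861 + 1.205 = 5.066 mg/L.
DO = C_s − D = 8.32 − 5.066 = 3.254 mg/L.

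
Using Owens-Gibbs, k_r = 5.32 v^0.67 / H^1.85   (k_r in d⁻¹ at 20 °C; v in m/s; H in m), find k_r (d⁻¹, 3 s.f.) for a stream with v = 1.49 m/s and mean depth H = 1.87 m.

k_r = 5.32 × 1.49^0.67 / 1.87^1.85 = 5.32 × 1.306 / 3.184 = 2.183 d⁻¹.

k_r ≈ 2.18 d⁻¹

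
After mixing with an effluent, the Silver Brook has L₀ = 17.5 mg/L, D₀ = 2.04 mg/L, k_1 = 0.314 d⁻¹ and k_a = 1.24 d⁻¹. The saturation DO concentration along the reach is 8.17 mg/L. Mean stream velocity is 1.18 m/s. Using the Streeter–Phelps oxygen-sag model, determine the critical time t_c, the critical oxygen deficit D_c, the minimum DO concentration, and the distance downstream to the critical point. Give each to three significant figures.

t_c = [1/(k_a−k_1)] ln[(k_a/k_1)(1 − D₀(k_a−k_1)/(k_1 L₀))]
= [1/(1.24−0.314)] ln[(1.24/0.314)(1 − 2.04×0.9260/(0.314×17.5))]
= (1/0.9260) ln[3.949 × 0.6562] = 1.080 × ln(2.591) = 1.080 × 0.9522 = 1.028 d.
D_c = (k_1/k_a) L₀ e^(−k_1 t_c) = (0.314/1.24) × 17.5 × e^(−0.314×1.028) = 0.2532 × 17.5 × 0.7241 = 3.209 mg/L.
Minimum DO = C_s − D_c = 8.17 − 3.209 = 4.961 mg/L.
x_c = v t_c = 1.18 m/s × 1.028 d × 86400 s/d = 104800 m ≈ 105 km.

t_c ≈ 1.03 d; D_c ≈ 3.21 mg/L; min DO ≈ 4.96 mg/L; x_c ≈ 105 km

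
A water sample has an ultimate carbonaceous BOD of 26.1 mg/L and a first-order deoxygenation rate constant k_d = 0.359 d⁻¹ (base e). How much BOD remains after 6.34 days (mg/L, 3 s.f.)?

L ≈ 2.68 mg/L

L_t = L₀ e^(−k_d t) = 26.1 × e^(−0.359×6.34) = 26.1 × 0.1027 = 2.680 mg/L.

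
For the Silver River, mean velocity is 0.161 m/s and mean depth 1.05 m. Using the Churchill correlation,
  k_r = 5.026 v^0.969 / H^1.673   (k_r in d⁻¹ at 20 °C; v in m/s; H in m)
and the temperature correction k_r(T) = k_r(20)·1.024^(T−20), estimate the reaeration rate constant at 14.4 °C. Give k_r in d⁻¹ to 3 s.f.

k_r ≈ 0.691 d⁻¹

k_r(20) = 5.026 × 0.161^0.969 / 1.05^1.673 = 5.026 × 0.1704 / 1.085 = 0.7892 d⁻¹.
k_r(14.4) = 0.7892 × 1.024^(14.4−20) = 0.7892 × 0.8756 = 0.6910 d⁻¹.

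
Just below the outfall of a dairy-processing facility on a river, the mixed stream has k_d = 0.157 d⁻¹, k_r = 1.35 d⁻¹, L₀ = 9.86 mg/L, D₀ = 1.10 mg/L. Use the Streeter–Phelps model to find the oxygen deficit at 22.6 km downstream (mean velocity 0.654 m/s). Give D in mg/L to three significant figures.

D ≈ 1.10 mg/L

Travel time t = x/v = 22.6 km / (0.654 m/s) = 22600 m / 0.654 m/s = 34560 s = 0.4000 d.
k_d L₀/(k_r−k_d) = 0.157×9.86/(1.35−0.157) = 1.548/1.193 = 1.298 mg/L.
e^(−k_d t) = e^(−0.157×0.4000) = 0.9391; e^(−k_r t) = e^(−1.35×0.4000) = 0.5828.
D = 1.298 × (0.9391 − 0.5828) + 1.10 × 0.5828 = 0.4624 + 0.6411 = 1.103 mg/L.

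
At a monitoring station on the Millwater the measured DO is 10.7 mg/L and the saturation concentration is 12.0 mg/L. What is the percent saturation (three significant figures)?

89.2 % saturation

% saturation = C/C_s × 100 = 10.7/12.0 × 100 = 89.2 %.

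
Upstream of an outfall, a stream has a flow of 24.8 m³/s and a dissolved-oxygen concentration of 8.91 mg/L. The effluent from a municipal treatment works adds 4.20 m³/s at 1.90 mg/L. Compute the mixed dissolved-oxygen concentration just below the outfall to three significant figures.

7.89 mg/L

Flow-weighted mixing: C = (Q_r C_r + Q_w C_w)/(Q_r + Q_w)
= (24.8×8.91 + 4.20×1.90)/(24.8 + 4.20) = 228.9/29.00 = 7.895 mg/L.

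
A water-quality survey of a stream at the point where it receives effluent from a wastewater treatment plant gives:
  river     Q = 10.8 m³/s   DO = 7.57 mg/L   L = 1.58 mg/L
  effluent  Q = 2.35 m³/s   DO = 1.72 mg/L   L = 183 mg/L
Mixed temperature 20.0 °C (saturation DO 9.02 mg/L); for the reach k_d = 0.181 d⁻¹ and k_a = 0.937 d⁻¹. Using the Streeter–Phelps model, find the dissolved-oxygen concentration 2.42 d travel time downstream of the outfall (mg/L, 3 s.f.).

DO ≈ 4.35 mg/L

Mixed DO = (10.8×7.57 + 2.35×1.72)/(10.8+2.35) = 85.80/13.15 = 6.525 mg/L.
Mixed L₀ = (10.8×1.58 + 2.35×183)/(13.15) = 447.1/13.15 = 34.00 mg/L.
Initial deficit D₀ = C_s − DO₀ = 9.02 − 6.525 = 2.495 mg/L.
D(2.42) = [0.181×34.00/(0.937−0.181)](e^(−0.181×2.42) − e^(−0.937×2.42)) + 2.495 e^(−0.937×2.42)
= 8.140 × (0.6453 − 0.1036) + 2.495 × 0.1036 = 4.669 mg/L.
DO = 9.02 − 4.669 = 4.351 mg/L.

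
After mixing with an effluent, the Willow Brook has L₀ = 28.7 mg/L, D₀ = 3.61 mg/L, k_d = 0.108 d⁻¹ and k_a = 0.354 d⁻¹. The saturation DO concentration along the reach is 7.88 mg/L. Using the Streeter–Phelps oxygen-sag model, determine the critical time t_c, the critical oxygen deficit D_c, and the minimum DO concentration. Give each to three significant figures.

t_c = [1/(k_a−k_d)] ln[(k_a/k_d)(1 − D₀(k_a−k_d)/(k_d L₀))]
= [1/(0.354−0.108)] ln[(0.354/0.108)(1 − 3.61×0.2460/(0.108×28.7))]
= (1/0.2460) ln[3.278 × 0.7135] = 4.065 × ln(2.339) = 4.065 × 0.8496 = 3.454 d.
D_c = (k_d/k_a) L₀ e^(−k_d t_c) = (0.108/0.354) × 28.7 × e^(−0.108×3.454) = 0.3051 × 28.7 × 0.6887 = 6.030 mg/L.
Minimum DO = C_s − D_c = 7.88 − 6.030 = 1.850 mg/L.

t_c ≈ 3.45 d; D_c ≈ 6.03 mg/L; min DO ≈ 1.85 mg/L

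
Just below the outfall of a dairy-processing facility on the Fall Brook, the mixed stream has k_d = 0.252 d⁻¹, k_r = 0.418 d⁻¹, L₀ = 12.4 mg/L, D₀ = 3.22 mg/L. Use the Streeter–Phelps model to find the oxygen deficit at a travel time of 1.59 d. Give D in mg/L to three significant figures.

D ≈ 4.58 mg/L

k_d L₀/(k_r−k_d) = 0.252×12.4/(0.418−0.252) = 3.125/0.1660 = 18.82 mg/L.
e^(−k_d t) = e^(−0.252×1.590) = 0.6699; e^(−k_r t) = e^(−0.418×1.590) = 0.5145.
D = 18.82 × (0.6699 − 0.5145) + 3.22 × 0.5145 = 2.925 + 1.657 = 4.582 mg/L.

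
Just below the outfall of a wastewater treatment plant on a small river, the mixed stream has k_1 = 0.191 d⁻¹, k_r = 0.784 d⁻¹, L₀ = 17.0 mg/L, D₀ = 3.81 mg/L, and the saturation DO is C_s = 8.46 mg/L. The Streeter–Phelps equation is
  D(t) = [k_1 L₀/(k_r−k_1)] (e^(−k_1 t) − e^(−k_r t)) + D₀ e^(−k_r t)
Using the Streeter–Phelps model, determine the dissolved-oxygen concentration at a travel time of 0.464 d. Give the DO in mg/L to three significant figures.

DO ≈ 4.61 mg/L

k_1 L₀/(k_r−k_1) = 0.191×17.0/(0.784−0.191) = 3.247/0.5930 = 5.476 mg/L.
e^(−k_1 t) = e^(−0.191×0.4640) = 0.9152; e^(−k_r t) = e^(−0.784×0.4640) = 0.6950.
D = 5.476 × (0.9152 − 0.6950) + 3.81 × 0.6950 = 1.205 + 2.648 = 3.854 mg/L.
DO = C_s − D = 8.46 − 3.854 = 4.606 mg/L.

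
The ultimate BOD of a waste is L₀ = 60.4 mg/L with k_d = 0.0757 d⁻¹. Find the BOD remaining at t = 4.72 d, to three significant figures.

L_t = L₀ e^(−k_d t) = 60.4 × e^(−0.0757×4.72) = 60.4 × 0.6996 = 42.25 mg/L.

L ≈ 42.3 mg/L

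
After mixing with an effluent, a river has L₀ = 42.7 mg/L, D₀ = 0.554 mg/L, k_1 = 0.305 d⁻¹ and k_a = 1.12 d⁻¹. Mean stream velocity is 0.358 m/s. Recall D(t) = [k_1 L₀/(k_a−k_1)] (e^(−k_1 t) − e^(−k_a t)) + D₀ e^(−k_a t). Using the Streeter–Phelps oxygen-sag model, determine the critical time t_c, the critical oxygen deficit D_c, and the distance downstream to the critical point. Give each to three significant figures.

t_c ≈ 1.55 d; D_c ≈ 7.24 mg/L; x_c ≈ 48.0 km

With k_a/k_1 = 3.672 and 1 − D₀(k_a−k_1)/(k_1 L₀) = 0.9653,
t_c = ln(3.672 × 0.9653) / (1.12 − 0.305) = ln(3.545) / 0.8150 = 1.265/0.8150 = 1.553 d.
D_c = (k_1/k_a) L₀ e^(−k_1 t_c) = (0.305/1.12) × 42.7 × e^(−0.305×1.553) = 0.2723 × 42.7 × 0.6228 = 7.242 mg/L.
x_c = v t_c = 0.358 m/s × 1.553 d × 86400 s/d = 48030 m ≈ 48.0 km.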